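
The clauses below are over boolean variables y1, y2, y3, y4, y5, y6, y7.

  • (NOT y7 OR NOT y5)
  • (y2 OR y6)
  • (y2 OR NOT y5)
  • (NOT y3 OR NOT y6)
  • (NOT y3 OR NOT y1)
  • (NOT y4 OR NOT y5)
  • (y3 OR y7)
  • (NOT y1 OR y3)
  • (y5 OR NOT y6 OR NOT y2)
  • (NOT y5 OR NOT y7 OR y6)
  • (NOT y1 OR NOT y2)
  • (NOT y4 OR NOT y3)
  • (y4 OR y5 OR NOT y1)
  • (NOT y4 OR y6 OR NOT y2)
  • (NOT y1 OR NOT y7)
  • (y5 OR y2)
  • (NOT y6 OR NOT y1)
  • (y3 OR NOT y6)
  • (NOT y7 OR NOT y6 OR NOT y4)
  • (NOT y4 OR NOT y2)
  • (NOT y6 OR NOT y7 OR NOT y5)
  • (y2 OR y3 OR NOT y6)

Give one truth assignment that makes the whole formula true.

Pure literal: y1 appears only negated; assign y1 = False.
Set y2 = True and propagate.
  then y4 is forced to False.
The remaining clauses are satisfied by y3 = False, y5 = False, y6 = False, y7 = True.
Every clause has at least one true literal under this assignment.

y1 = F, y2 = T, y3 = F, y4 = F, y5 = F, y6 = F, y7 = T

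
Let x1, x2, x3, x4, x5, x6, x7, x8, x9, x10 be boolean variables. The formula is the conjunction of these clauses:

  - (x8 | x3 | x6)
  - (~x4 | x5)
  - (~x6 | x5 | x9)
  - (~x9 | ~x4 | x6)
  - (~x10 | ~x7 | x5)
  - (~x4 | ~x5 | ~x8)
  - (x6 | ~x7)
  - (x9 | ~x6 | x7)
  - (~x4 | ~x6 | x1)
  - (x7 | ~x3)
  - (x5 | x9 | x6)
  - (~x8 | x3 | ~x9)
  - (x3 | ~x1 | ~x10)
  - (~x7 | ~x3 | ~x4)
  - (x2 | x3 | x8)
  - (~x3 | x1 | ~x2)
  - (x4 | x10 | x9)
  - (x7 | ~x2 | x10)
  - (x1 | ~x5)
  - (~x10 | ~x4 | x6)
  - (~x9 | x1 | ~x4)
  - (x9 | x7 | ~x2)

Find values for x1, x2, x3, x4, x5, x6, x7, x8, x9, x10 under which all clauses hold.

x1=True  x2=True  x3=True  x4=False  x5=False  x6=True  x7=True  x8=True  x9=True  x10=False

Check each clause:
  1. (x3 | x8 | x6) — x8 is true.
  2. (x5 | ~x4) — ~x4 is true.
  3. (x9 | ~x6 | x5) — x9 is true.
  4. (x6 | ~x4 | ~x9) — ~x4 is true.
  5. (~x7 | ~x10 | x5) — ~x10 is true.
  6. (~x8 | ~x4 | ~x5) — ~x5 is true.
  7. (x6 | ~x7) — x6 is true.
  8. (~x6 | x9 | x7) — x9 is true.
  9. (~x6 | x1 | ~x4) — x1 is true.
  10. (x7 | ~x3) — x7 is true.
  11. (x5 | x6 | x9) — x9 is true.
  12. (~x9 | ~x8 | x3) — x3 is true.
  13. (~x1 | x3 | ~x10) — x3 is true.
  14. (~x4 | ~x7 | ~x3) — ~x4 is true.
  15. (x3 | x2 | x8) — x8 is true.
  16. (x1 | ~x2 | ~x3) — x1 is true.
  17. (x4 | x9 | x10) — x9 is true.
  18. (x7 | ~x2 | x10) — x7 is true.
  19. (~x5 | x1) — x1 is true.
  20. (x6 | ~x10 | ~x4) — ~x4 is true.
  21. (x1 | ~x9 | ~x4) — x1 is true.
  22. (~x2 | x9 | x7) — x9 is true.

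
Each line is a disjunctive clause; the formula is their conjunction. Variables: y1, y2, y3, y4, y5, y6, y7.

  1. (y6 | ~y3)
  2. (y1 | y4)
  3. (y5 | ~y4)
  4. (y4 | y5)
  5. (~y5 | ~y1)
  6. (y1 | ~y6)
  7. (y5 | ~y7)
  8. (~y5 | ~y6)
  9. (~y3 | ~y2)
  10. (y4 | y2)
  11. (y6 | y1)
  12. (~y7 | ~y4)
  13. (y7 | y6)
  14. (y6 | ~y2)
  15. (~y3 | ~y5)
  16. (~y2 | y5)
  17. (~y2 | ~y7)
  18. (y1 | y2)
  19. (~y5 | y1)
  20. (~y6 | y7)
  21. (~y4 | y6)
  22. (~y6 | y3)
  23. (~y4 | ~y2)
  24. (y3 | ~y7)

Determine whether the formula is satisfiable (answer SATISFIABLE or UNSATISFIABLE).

UNSATISFIABLE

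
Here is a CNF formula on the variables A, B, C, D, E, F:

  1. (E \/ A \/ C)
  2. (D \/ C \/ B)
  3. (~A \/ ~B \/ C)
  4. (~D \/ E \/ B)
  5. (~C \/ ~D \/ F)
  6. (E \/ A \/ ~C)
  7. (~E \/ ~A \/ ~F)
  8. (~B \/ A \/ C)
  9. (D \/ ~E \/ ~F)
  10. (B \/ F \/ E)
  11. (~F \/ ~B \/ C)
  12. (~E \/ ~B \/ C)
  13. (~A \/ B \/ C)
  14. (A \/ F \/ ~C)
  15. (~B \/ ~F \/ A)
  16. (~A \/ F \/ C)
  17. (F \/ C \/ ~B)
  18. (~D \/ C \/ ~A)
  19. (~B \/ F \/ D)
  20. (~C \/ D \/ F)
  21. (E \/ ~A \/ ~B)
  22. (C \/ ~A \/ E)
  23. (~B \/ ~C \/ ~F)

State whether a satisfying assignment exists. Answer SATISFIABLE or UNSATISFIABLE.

SATISFIABLE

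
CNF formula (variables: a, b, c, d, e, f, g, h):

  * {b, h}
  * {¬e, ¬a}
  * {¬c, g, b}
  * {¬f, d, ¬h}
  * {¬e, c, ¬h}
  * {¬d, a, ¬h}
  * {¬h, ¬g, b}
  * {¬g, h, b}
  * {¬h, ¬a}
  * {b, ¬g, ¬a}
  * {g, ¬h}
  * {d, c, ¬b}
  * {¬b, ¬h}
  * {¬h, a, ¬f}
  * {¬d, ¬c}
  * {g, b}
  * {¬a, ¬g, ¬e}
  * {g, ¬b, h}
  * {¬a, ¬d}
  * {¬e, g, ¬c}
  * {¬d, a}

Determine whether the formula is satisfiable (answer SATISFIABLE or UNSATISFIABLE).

SATISFIABLE

f occurs only negated in the remaining clauses — set f = False.
Set a = False and propagate.
  then d is forced to False.
For the remaining variables, b = True, c = True, e = True, g = True, h = False works.
So a=F  b=T  c=T  d=F  e=T  f=F  g=T  h=F is a satisfying assignment.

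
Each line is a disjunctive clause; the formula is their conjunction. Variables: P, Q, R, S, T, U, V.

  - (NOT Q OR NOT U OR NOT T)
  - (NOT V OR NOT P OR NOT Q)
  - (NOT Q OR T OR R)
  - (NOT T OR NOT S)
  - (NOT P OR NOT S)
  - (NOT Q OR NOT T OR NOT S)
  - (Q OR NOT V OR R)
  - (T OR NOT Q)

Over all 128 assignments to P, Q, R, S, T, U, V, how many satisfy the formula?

Split on Q, then T.
  Q=T, T=T: R free; 3 ways for (P,S,U,V) × 2^1 = 6.
  Q=T, T=F: a clause becomes empty — 0.
  Q=F, T=T: P, U free; 3 ways for (R,S,V) × 2^2 = 12.
  Q=F, T=F: U free; 9 ways for (P,R,S,V) × 2^1 = 18.
Total: 6 + 0 + 12 + 18 = 36.

36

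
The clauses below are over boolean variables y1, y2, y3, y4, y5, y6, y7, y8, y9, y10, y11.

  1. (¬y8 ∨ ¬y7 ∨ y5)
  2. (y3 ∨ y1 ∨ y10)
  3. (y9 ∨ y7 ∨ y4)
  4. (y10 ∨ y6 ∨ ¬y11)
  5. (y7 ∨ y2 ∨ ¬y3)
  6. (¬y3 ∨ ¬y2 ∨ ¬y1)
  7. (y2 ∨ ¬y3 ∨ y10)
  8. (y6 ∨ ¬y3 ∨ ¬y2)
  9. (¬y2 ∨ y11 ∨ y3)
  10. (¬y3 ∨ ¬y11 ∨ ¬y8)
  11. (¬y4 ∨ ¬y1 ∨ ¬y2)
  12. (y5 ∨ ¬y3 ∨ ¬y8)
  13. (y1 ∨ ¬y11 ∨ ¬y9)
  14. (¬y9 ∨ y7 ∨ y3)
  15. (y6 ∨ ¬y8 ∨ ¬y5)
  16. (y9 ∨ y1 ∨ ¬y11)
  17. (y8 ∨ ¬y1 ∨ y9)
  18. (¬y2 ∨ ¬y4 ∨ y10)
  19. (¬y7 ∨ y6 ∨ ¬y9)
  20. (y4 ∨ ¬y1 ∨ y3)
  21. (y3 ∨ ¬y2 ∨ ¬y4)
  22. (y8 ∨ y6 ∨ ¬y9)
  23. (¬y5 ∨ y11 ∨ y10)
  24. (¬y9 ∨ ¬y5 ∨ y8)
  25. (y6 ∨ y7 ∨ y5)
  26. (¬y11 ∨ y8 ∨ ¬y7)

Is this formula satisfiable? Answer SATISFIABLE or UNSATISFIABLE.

SATISFIABLE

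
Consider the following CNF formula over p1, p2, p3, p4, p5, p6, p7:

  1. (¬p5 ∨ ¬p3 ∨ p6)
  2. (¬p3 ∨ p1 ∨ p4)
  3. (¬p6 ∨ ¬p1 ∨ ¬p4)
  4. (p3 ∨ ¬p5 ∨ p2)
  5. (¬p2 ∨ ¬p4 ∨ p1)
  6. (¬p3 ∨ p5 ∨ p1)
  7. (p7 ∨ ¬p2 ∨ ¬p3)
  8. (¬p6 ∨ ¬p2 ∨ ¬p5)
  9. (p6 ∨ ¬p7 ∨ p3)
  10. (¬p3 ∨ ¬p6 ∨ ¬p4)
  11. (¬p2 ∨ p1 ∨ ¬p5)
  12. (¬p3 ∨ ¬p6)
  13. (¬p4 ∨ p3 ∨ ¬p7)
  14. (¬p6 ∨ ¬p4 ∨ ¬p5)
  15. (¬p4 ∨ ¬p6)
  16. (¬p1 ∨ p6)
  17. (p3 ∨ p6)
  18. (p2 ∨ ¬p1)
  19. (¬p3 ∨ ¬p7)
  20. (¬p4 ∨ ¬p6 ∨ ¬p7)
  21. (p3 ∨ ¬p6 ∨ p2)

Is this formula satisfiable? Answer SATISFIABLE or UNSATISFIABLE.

SATISFIABLE

Branch on p1: take p1 = False.
Try p2 = True.
  then p4 is forced to False.
  then p3 is forced to False.
  then p5 is forced to False.
  then p6 is forced to True.
p7 is now unconstrained; take p7 = True.
Every clause has at least one true literal under this assignment.
So p1 = F, p2 = T, p3 = F, p4 = F, p5 = F, p6 = T, p7 = T is a satisfying assignment.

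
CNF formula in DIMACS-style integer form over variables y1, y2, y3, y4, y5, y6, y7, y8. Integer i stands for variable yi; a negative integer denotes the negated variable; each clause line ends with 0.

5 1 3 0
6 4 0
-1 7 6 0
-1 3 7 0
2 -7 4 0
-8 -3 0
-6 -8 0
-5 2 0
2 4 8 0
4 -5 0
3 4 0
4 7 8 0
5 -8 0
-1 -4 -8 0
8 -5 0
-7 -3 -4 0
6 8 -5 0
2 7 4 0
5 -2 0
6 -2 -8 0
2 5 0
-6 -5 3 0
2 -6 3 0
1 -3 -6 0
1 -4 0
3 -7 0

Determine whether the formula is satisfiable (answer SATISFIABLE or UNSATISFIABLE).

UNSATISFIABLE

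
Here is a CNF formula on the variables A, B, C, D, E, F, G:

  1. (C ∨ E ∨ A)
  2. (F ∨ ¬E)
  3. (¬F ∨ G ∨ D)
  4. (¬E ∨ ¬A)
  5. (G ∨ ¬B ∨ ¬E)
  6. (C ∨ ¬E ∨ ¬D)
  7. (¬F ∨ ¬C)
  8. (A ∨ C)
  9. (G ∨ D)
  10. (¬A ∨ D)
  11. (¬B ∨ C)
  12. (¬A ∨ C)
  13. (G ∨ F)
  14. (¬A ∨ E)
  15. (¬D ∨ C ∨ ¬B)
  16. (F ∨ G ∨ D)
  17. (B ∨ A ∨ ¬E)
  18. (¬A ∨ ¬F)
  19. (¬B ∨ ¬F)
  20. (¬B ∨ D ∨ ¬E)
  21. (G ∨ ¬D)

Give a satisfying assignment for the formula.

A=False, B=True, C=True, D=True, E=False, F=False, G=True

G occurs only positively in the remaining clauses — set G = True.
Try A = False.
  then C is forced to True.
  then F is forced to False.
  then E is forced to False.
B, D are now unconstrained; take B = True, D = True.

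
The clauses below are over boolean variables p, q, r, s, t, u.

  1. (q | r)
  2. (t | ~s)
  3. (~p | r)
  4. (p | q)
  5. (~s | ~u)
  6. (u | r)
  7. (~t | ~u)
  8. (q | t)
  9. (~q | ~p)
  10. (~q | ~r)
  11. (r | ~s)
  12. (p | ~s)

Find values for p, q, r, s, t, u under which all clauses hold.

s occurs only negated in the remaining clauses — set s = False.
Set p = True and propagate.
  then r is forced to True.
  then q is forced to False.
  then t is forced to True.
  then u is forced to False.

p=T, q=F, r=T, s=F, t=T, u=F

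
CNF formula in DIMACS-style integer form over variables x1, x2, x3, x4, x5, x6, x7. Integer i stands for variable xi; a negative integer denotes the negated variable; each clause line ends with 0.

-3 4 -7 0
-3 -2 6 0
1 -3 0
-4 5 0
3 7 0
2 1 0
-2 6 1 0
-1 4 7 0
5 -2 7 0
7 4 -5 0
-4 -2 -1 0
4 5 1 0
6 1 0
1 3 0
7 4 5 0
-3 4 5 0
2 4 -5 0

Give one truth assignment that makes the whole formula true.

x1=T, x2=T, x3=F, x4=F, x5=F, x6=T, x7=T

Check each clause:
  1. {x4, ¬x3, ¬x7} — ¬x3 is true.
  2. {x6, ¬x3, ¬x2} — ¬x3 is true.
  3. {x1, ¬x3} — x1 is true.
  4. {¬x4, x5} — ¬x4 is true.
  5. {x3, x7} — x7 is true.
  6. {x2, x1} — x1 is true.
  7. {x6, x1, ¬x2} — x1 is true.
  8. {x4, x7, ¬x1} — x7 is true.
  9. {¬x2, x5, x7} — x7 is true.
  10. {x7, x4, ¬x5} — ¬x5 is true.
  11. {¬x4, ¬x1, ¬x2} — ¬x4 is true.
  12. {x4, x1, x5} — x1 is true.
  13. {x6, x1} — x1 is true.
  14. {x3, x1} — x1 is true.
  15. {x7, x4, x5} — x7 is true.
  16. {x5, ¬x3, x4} — ¬x3 is true.
  17. {x2, x4, ¬x5} — x2 is true.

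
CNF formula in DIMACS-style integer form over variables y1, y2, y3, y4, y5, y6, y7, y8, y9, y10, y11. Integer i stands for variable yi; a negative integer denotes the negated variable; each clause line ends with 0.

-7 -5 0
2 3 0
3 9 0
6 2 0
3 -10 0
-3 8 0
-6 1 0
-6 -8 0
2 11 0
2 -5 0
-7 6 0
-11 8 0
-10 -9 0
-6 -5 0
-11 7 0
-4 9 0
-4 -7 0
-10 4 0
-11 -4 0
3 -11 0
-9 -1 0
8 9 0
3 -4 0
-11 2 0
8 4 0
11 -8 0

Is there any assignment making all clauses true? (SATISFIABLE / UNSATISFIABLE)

UNSATISFIABLE

y11 = True:
  propagation gives y8=True, y6=False, y2=True, y7=False; an empty clause results — contradiction.
y11 = False:
  propagation gives y2=True, y8=False, y3=False, y9=True; an empty clause results — contradiction.
Every branch closes, so no satisfying assignment exists.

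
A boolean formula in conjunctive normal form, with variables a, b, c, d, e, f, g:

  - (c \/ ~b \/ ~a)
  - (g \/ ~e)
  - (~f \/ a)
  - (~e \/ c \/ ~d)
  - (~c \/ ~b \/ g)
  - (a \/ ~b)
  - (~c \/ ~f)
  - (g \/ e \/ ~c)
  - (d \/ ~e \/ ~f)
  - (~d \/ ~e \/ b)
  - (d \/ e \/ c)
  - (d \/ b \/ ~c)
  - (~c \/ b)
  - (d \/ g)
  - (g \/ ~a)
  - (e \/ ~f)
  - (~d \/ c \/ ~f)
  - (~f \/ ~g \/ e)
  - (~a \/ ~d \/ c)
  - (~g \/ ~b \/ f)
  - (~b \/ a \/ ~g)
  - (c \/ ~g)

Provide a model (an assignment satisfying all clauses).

a=F, b=F, c=F, d=T, e=F, f=F, g=F

Set a = False and propagate.
  then f is forced to False.
  then b is forced to False.
  then c is forced to False.
  then g is forced to False.
  then e is forced to False.
  then d is forced to True.
Check each clause:
  1. (~b \/ c \/ ~a) — ~a is true.
  2. (~e \/ g) — ~e is true.
  3. (~f \/ a) — ~f is true.
  4. (c \/ ~d \/ ~e) — ~e is true.
  5. (~b \/ ~c \/ g) — ~c is true.
  6. (~b \/ a) — ~b is true.
  7. (~c \/ ~f) — ~f is true.
  8. (~c \/ g \/ e) — ~c is true.
  9. (~f \/ ~e \/ d) — ~f is true.
  10. (~e \/ b \/ ~d) — ~e is true.
  11. (c \/ e \/ d) — d is true.
  12. (d \/ ~c \/ b) — d is true.
  13. (b \/ ~c) — ~c is true.
  14. (g \/ d) — d is true.
  15. (g \/ ~a) — ~a is true.
  16. (~f \/ e) — ~f is true.
  17. (~f \/ c \/ ~d) — ~f is true.
  18. (e \/ ~g \/ ~f) — ~g is true.
  19. (c \/ ~d \/ ~a) — ~a is true.
  20. (~b \/ f \/ ~g) — ~g is true.
  21. (~b \/ ~g \/ a) — ~g is true.
  22. (c \/ ~g) — ~g is true.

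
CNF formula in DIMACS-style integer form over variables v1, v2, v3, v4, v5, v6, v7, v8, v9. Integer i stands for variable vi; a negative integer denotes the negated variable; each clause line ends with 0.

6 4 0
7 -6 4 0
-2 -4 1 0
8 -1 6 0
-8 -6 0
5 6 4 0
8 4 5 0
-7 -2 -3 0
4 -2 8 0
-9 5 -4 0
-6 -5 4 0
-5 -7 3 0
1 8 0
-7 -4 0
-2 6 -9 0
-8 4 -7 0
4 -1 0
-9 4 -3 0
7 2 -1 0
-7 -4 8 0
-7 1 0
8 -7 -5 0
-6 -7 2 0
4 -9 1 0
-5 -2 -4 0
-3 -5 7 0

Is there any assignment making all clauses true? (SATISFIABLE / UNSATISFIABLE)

SATISFIABLE

Pure literal: v9 appears only negated; assign v9 = False.
Try v1 = True.
  then v4 is forced to True.
  then v7 is forced to False.
  then v2 is forced to True.
  then v5 is forced to False.
Branch on v6: take v6 = True.
  then v8 is forced to False.
v3 is now unconstrained; take v3 = False.
Every clause has at least one true literal under this assignment.
So v1 = T, v2 = T, v3 = F, v4 = T, v5 = F, v6 = T, v7 = F, v8 = F, v9 = F is a satisfying assignment.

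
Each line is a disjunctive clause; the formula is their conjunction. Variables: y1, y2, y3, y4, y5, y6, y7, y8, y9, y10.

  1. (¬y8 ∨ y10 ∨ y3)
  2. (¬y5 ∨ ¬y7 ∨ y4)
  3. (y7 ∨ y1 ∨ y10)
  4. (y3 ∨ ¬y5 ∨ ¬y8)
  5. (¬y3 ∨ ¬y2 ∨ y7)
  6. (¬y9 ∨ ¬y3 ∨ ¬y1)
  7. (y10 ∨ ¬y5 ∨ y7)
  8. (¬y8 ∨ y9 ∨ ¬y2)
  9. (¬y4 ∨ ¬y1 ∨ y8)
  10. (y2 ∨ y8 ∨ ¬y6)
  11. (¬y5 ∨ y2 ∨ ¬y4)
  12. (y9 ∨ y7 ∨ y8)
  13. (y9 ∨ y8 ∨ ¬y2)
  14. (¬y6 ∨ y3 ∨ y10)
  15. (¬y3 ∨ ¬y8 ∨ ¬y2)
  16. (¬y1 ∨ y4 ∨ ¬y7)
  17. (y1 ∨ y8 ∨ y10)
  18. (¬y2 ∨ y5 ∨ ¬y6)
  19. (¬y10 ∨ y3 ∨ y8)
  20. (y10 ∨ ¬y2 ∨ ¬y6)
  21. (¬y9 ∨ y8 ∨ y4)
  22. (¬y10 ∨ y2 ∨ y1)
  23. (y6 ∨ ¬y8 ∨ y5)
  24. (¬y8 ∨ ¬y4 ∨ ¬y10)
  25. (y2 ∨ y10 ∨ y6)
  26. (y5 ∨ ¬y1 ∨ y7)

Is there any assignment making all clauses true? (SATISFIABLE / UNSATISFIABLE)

Try y1 = False.
Try y2 = False.
  then y10 is forced to False.
  then y7 is forced to True.
  then y8 is forced to True.
  then y3 is forced to True.
  then y6 is forced to True.
Set y4 = False and propagate.
  then y5 is forced to False.
y9 is now unconstrained; take y9 = False.
So y1=F, y2=F, y3=T, y4=F, y5=F, y6=T, y7=T, y8=T, y9=F, y10=F is a satisfying assignment.

SATISFIABLE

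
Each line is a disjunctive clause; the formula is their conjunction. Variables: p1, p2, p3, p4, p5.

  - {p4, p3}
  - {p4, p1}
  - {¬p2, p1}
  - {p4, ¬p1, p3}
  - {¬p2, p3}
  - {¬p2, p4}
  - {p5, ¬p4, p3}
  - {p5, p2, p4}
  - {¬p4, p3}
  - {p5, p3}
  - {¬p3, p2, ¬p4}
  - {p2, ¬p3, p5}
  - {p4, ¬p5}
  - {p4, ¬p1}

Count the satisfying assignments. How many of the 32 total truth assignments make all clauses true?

2

Satisfying assignments:
  p1=T p2=T p3=T p4=T p5=F
  p1=T p2=T p3=T p4=T p5=T
That's 2 in total.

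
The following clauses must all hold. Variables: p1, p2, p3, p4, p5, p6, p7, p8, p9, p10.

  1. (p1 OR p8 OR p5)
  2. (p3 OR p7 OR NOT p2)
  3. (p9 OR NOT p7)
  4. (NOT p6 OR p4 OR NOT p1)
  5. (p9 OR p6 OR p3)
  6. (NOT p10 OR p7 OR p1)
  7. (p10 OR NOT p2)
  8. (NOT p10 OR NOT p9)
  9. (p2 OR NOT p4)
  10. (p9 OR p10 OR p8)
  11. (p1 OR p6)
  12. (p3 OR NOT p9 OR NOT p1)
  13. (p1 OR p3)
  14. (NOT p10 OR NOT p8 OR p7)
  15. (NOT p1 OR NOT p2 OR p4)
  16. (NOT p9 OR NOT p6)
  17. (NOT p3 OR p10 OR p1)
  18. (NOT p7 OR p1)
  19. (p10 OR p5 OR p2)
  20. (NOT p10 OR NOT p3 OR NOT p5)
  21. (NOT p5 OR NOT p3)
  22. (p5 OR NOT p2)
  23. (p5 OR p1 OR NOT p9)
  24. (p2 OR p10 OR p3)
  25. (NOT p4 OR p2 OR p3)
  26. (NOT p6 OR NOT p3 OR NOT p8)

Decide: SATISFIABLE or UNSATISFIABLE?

Try p1 = True.
Try p2 = False.
  then p4 is forced to False.
  then p6 is forced to False.
For the remaining variables, p3 = True, p5 = False, p7 = False, p8 = False, p9 = False, p10 = True works.
Every clause has at least one true literal under this assignment.
So p1=True, p2=False, p3=True, p4=False, p5=False, p6=False, p7=False, p8=False, p9=False, p10=True is a satisfying assignment.

SATISFIABLE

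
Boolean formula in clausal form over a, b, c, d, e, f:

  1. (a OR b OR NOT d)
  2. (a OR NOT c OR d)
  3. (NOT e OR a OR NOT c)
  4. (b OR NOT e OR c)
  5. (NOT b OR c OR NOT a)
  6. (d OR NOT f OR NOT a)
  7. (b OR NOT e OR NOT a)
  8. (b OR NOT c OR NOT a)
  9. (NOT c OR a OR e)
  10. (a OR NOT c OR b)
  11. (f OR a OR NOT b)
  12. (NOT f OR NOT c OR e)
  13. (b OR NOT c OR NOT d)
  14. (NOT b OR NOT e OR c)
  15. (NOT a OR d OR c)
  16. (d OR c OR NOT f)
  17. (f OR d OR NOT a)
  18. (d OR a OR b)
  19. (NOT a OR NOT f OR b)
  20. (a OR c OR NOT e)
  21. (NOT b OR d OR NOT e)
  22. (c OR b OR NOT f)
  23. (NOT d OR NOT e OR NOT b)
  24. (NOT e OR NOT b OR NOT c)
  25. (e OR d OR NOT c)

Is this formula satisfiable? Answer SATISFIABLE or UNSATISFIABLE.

Try a = True.
The remaining clauses are satisfied by b = True, c = True, d = True, e = False, f = False.
So a = T  b = T  c = T  d = T  e = F  f = F is a satisfying assignment.

SATISFIABLE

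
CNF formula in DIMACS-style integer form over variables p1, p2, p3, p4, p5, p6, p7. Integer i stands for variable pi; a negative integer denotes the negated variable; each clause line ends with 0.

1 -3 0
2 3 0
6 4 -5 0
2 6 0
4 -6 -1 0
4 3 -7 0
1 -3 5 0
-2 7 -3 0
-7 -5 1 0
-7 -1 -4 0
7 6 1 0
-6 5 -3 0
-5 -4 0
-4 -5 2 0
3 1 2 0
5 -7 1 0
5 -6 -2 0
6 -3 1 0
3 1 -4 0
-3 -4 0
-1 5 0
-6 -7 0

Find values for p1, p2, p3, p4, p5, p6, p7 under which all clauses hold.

p1 = F, p2 = T, p3 = F, p4 = F, p5 = T, p6 = T, p7 = F

Check each clause:
  1. (¬p3 ∨ p1) — ¬p3 is true.
  2. (p2 ∨ p3) — p2 is true.
  3. (p6 ∨ ¬p5 ∨ p4) — p6 is true.
  4. (p2 ∨ p6) — p2 is true.
  5. (¬p6 ∨ p4 ∨ ¬p1) — ¬p1 is true.
  6. (p3 ∨ p4 ∨ ¬p7) — ¬p7 is true.
  7. (p1 ∨ ¬p3 ∨ p5) — p5 is true.
  8. (p7 ∨ ¬p2 ∨ ¬p3) — ¬p3 is true.
  9. (¬p5 ∨ ¬p7 ∨ p1) — ¬p7 is true.
  10. (¬p4 ∨ ¬p7 ∨ ¬p1) — ¬p7 is true.
  11. (p6 ∨ p7 ∨ p1) — p6 is true.
  12. (¬p6 ∨ ¬p3 ∨ p5) — p5 is true.
  13. (¬p5 ∨ ¬p4) — ¬p4 is true.
  14. (¬p5 ∨ ¬p4 ∨ p2) — p2 is true.
  15. (p3 ∨ p2 ∨ p1) — p2 is true.
  16. (¬p7 ∨ p1 ∨ p5) — ¬p7 is true.
  17. (¬p6 ∨ ¬p2 ∨ p5) — p5 is true.
  18. (¬p3 ∨ p1 ∨ p6) — ¬p3 is true.
  19. (¬p4 ∨ p1 ∨ p3) — ¬p4 is true.
  20. (¬p4 ∨ ¬p3) — ¬p4 is true.
  21. (¬p1 ∨ p5) — p5 is true.
  22. (¬p7 ∨ ¬p6) — ¬p7 is true.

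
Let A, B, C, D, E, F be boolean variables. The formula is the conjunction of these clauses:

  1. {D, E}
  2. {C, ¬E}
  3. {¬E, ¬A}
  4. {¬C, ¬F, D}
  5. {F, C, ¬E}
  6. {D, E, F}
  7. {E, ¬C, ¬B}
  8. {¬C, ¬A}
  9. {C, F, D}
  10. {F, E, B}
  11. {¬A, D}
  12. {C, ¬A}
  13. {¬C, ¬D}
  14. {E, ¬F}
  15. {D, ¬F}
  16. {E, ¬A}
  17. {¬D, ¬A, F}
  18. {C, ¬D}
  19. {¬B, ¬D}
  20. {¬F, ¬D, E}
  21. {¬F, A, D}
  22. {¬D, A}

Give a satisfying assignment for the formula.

A=False, B=True, C=True, D=False, E=True, F=False

Check each clause:
  1. {E, D} — E is true.
  2. {C, ¬E} — C is true.
  3. {¬A, ¬E} — ¬A is true.
  4. {¬F, D, ¬C} — ¬F is true.
  5. {¬E, F, C} — C is true.
  6. {D, F, E} — E is true.
  7. {¬B, E, ¬C} — E is true.
  8. {¬A, ¬C} — ¬A is true.
  9. {D, C, F} — C is true.
  10. {B, E, F} — B is true.
  11. {¬A, D} — ¬A is true.
  12. {C, ¬A} — C is true.
  13. {¬C, ¬D} — ¬D is true.
  14. {¬F, E} — ¬F is true.
  15. {¬F, D} — ¬F is true.
  16. {E, ¬A} — E is true.
  17. {¬D, F, ¬A} — ¬D is true.
  18. {C, ¬D} — C is true.
  19. {¬D, ¬B} — ¬D is true.
  20. {E, ¬F, ¬D} — ¬F is true.
  21. {¬F, A, D} — ¬F is true.
  22. {¬D, A} — ¬D is true.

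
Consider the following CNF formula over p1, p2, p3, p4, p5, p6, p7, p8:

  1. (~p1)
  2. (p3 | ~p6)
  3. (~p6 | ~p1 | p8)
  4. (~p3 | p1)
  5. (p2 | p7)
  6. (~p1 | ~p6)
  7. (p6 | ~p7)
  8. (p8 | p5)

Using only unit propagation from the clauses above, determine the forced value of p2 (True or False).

True

(~p1) is a unit clause: p1 = False.
From (p1 | ~p3) and p1 = False: p3 = False.
(~p6 | p3): since p3 = False, the clause reduces to (~p6). p6 = False.
From (~p7 | p6) and p6 = False: p7 = False.
(p7 | p2): since p7 = False, the clause reduces to (p2). p2 = True.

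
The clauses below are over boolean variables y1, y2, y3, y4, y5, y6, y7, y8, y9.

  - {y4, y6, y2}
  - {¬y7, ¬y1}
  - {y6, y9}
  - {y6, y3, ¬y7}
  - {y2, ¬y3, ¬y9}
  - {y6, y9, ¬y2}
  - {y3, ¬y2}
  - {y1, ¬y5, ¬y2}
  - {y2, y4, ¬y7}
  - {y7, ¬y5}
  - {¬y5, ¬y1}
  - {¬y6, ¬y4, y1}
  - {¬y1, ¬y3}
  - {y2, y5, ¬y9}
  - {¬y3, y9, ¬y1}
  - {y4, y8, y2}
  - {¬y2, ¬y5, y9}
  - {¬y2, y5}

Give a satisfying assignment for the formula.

Try y1 = True.
  then y7 is forced to False.
  then y5 is forced to False.
  then y3 is forced to False.
  then y2 is forced to False.
  then y9 is forced to False.
  then y6 is forced to True.
Set y4 = True and propagate.
y8 is now unconstrained; take y8 = False.

y1=True, y2=False, y3=False, y4=True, y5=False, y6=True, y7=False, y8=False, y9=False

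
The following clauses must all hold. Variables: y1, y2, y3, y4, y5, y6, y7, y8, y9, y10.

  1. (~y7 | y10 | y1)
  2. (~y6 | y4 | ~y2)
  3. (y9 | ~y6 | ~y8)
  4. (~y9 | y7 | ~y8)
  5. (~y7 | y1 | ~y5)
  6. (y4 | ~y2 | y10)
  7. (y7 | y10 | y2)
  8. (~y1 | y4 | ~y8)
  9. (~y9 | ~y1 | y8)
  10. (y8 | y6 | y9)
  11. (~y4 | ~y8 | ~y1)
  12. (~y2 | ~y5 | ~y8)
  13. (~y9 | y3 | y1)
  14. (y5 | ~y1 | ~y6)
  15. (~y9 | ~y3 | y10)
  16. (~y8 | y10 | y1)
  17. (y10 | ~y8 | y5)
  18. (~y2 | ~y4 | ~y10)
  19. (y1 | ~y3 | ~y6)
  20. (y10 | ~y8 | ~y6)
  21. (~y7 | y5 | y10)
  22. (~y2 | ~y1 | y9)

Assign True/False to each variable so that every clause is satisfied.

y1 = True, y2 = False, y3 = False, y4 = True, y5 = True, y6 = True, y7 = True, y8 = False, y9 = False, y10 = True

Check each clause:
  1. (y10 | ~y7 | y1) — y1 is true.
  2. (y4 | ~y6 | ~y2) — y4 is true.
  3. (y9 | ~y6 | ~y8) — ~y8 is true.
  4. (~y8 | ~y9 | y7) — ~y8 is true.
  5. (~y5 | y1 | ~y7) — y1 is true.
  6. (y10 | y4 | ~y2) — y10 is true.
  7. (y2 | y7 | y10) — y10 is true.
  8. (~y8 | y4 | ~y1) — ~y8 is true.
  9. (y8 | ~y9 | ~y1) — ~y9 is true.
  10. (y8 | y6 | y9) — y6 is true.
  11. (~y1 | ~y8 | ~y4) — ~y8 is true.
  12. (~y8 | ~y2 | ~y5) — ~y8 is true.
  13. (y3 | y1 | ~y9) — y1 is true.
  14. (y5 | ~y1 | ~y6) — y5 is true.
  15. (~y3 | y10 | ~y9) — y10 is true.
  16. (~y8 | y10 | y1) — ~y8 is true.
  17. (y10 | y5 | ~y8) — ~y8 is true.
  18. (~y10 | ~y2 | ~y4) — ~y2 is true.
  19. (y1 | ~y6 | ~y3) — y1 is true.
  20. (~y8 | ~y6 | y10) — ~y8 is true.
  21. (y5 | ~y7 | y10) — y10 is true.
  22. (y9 | ~y1 | ~y2) — ~y2 is true.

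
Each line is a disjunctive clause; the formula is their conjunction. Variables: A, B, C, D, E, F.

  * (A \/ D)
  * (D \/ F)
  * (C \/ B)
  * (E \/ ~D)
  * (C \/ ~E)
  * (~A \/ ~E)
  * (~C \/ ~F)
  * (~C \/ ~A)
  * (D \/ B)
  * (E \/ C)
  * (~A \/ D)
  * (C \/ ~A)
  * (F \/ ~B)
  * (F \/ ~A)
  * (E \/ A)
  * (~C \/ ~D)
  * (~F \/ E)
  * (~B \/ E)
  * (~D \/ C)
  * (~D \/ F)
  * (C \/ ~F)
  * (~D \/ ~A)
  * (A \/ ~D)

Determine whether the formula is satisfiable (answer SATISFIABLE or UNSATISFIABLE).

UNSATISFIABLE

D = True:
  propagation gives E=True, C=True; an empty clause results — contradiction.
D = False:
  propagation gives A=True; an empty clause results — contradiction.
Every branch closes, so no satisfying assignment exists.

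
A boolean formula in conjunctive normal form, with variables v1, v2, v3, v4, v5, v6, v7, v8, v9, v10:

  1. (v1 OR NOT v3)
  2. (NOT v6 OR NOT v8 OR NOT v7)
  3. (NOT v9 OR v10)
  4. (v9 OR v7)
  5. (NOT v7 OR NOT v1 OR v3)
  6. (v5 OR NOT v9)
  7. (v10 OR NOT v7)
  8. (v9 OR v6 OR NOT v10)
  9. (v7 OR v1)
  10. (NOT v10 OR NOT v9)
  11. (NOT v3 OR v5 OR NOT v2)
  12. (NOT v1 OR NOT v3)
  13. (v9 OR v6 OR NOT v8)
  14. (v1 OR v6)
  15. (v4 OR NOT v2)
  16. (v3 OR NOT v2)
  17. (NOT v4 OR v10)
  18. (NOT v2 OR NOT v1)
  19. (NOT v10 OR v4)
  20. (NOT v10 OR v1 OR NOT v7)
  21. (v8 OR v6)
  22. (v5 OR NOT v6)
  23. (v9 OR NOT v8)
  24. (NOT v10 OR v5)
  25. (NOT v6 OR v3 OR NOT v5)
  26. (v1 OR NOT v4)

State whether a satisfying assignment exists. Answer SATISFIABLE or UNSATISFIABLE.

v1 = True:
  propagation gives v3=False, v7=False, v9=True, v10=True; an empty clause results — contradiction.
v1 = False:
  propagation gives v3=False, v7=True, v10=True; an empty clause results — contradiction.
Every branch closes, so no satisfying assignment exists.

UNSATISFIABLE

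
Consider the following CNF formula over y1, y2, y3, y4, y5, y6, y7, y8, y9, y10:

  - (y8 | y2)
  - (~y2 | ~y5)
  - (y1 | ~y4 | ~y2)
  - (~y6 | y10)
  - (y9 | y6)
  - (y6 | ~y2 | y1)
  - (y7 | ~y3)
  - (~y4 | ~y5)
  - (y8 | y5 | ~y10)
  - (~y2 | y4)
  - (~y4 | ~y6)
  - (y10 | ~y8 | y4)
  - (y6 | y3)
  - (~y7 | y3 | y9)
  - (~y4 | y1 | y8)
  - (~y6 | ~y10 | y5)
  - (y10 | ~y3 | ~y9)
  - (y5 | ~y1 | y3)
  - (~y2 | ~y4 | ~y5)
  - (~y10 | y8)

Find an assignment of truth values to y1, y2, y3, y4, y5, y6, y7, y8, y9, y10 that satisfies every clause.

y1=T  y2=F  y3=T  y4=F  y5=T  y6=T  y7=T  y8=T  y9=T  y10=T

Set y1 = True and propagate.
Try y2 = False.
  then y8 is forced to True.
The remaining clauses are satisfied by y3 = True, y4 = False, y5 = True, y6 = True, y7 = True, y9 = True, y10 = True.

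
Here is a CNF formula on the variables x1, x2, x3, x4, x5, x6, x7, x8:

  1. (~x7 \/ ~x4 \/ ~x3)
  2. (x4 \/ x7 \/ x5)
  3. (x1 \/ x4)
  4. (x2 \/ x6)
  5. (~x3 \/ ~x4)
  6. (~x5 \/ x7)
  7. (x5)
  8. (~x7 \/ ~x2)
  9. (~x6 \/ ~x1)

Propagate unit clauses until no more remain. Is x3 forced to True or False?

(x5) is a unit clause: x5 = True.
(~x5 \/ x7) with x5 = True leaves only x7, so x7 = True.
In (~x2 \/ ~x7), ~x7 is now false; ~x2 must hold, so x2 = False.
In (x6 \/ x2), x2 is now false; x6 must hold, so x6 = True.
(~x6 \/ ~x1): since x6 = True, the clause reduces to (~x1). x1 = False.
From (x4 \/ x1) and x1 = False: x4 = True.
(~x3 \/ ~x7 \/ ~x4): since x7 = True, x4 = True, the clause reduces to (~x3). x3 = False.

False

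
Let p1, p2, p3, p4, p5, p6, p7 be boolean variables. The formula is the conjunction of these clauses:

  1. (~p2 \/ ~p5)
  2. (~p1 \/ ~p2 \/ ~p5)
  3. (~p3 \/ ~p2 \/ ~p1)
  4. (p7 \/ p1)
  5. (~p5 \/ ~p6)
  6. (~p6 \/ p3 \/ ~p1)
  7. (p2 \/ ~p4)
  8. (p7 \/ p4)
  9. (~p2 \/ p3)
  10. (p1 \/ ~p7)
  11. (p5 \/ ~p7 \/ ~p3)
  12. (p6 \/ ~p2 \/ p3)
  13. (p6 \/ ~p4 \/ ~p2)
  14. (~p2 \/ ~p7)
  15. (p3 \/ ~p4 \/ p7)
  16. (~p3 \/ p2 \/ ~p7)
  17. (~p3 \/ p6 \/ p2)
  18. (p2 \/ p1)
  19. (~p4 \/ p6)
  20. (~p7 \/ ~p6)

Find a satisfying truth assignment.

p1=1, p2=0, p3=0, p4=0, p5=0, p6=0, p7=1

Check each clause:
  1. (~p2 \/ ~p5) — ~p5 is true.
  2. (~p1 \/ ~p2 \/ ~p5) — ~p5 is true.
  3. (~p2 \/ ~p1 \/ ~p3) — ~p3 is true.
  4. (p1 \/ p7) — p1 is true.
  5. (~p6 \/ ~p5) — ~p6 is true.
  6. (~p1 \/ ~p6 \/ p3) — ~p6 is true.
  7. (p2 \/ ~p4) — ~p4 is true.
  8. (p7 \/ p4) — p7 is true.
  9. (p3 \/ ~p2) — ~p2 is true.
  10. (p1 \/ ~p7) — p1 is true.
  11. (~p3 \/ ~p7 \/ p5) — ~p3 is true.
  12. (p3 \/ ~p2 \/ p6) — ~p2 is true.
  13. (~p2 \/ ~p4 \/ p6) — ~p4 is true.
  14. (~p7 \/ ~p2) — ~p2 is true.
  15. (~p4 \/ p7 \/ p3) — ~p4 is true.
  16. (~p3 \/ ~p7 \/ p2) — ~p3 is true.
  17. (p2 \/ p6 \/ ~p3) — ~p3 is true.
  18. (p2 \/ p1) — p1 is true.
  19. (~p4 \/ p6) — ~p4 is true.
  20. (~p7 \/ ~p6) — ~p6 is true.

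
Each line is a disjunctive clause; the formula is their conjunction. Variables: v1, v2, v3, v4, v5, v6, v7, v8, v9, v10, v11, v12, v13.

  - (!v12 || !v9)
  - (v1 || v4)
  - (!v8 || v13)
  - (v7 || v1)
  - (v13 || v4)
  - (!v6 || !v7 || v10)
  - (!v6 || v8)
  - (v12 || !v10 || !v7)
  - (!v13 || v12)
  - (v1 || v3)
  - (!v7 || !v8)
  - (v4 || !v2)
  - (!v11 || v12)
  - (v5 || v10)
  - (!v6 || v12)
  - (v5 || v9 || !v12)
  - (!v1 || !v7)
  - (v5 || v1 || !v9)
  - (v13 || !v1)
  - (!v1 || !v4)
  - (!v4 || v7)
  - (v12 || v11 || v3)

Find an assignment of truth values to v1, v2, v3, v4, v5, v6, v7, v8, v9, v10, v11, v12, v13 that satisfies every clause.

v1 = T  v2 = F  v3 = T  v4 = F  v5 = T  v6 = T  v7 = F  v8 = T  v9 = F  v10 = F  v11 = F  v12 = T  v13 = T

Check each clause:
  1. (!v12 || !v9) — !v9 is true.
  2. (v4 || v1) — v1 is true.
  3. (v13 || !v8) — v13 is true.
  4. (v7 || v1) — v1 is true.
  5. (v13 || v4) — v13 is true.
  6. (!v7 || v10 || !v6) — !v7 is true.
  7. (v8 || !v6) — v8 is true.
  8. (!v10 || !v7 || v12) — !v7 is true.
  9. (v12 || !v13) — v12 is true.
  10. (v1 || v3) — v1 is true.
  11. (!v7 || !v8) — !v7 is true.
  12. (v4 || !v2) — !v2 is true.
  13. (!v11 || v12) — v12 is true.
  14. (v10 || v5) — v5 is true.
  15. (!v6 || v12) — v12 is true.
  16. (v5 || v9 || !v12) — v5 is true.
  17. (!v1 || !v7) — !v7 is true.
  18. (v5 || v1 || !v9) — v1 is true.
  19. (v13 || !v1) — v13 is true.
  20. (!v4 || !v1) — !v4 is true.
  21. (v7 || !v4) — !v4 is true.
  22. (v3 || v11 || v12) — v3 is true.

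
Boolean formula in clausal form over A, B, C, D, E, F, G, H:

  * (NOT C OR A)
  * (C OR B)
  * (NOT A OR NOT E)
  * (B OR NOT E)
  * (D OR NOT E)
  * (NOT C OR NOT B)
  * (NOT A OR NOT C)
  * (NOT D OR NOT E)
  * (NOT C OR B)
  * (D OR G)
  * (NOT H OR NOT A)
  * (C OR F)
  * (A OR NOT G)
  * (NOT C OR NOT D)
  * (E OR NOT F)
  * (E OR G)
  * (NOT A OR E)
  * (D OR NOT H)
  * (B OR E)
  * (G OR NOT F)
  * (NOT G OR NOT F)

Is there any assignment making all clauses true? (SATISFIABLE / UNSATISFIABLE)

E = True:
  propagation gives A=False, C=False, B=True, D=True; an empty clause results — contradiction.
E = False:
  propagation gives F=False, C=True, A=True; an empty clause results — contradiction.
Every branch closes, so no satisfying assignment exists.

UNSATISFIABLE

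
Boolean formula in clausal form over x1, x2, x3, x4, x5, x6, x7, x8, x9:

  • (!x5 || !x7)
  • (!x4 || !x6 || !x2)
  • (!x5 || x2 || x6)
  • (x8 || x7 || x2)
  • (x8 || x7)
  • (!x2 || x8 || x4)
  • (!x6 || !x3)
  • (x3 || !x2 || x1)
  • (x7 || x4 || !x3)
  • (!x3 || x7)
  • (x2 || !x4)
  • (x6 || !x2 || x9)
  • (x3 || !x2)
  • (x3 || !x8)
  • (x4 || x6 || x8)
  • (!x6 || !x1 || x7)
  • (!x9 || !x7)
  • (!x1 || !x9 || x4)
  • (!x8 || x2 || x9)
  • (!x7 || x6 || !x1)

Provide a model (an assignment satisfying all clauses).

x5 occurs only negated in the remaining clauses — set x5 = False.
Branch on x1: take x1 = False.
The remaining clauses are satisfied by x2 = False, x3 = False, x4 = False, x6 = True, x7 = True, x8 = False, x9 = False.
Check each clause:
  1. (!x5 || !x7) — !x5 is true.
  2. (!x4 || !x6 || !x2) — !x4 is true.
  3. (x6 || x2 || !x5) — !x5 is true.
  4. (x8 || x2 || x7) — x7 is true.
  5. (x8 || x7) — x7 is true.
  6. (!x2 || x8 || x4) — !x2 is true.
  7. (!x3 || !x6) — !x3 is true.
  8. (x1 || !x2 || x3) — !x2 is true.
  9. (!x3 || x4 || x7) — !x3 is true.
  10. (x7 || !x3) — !x3 is true.
  11. (x2 || !x4) — !x4 is true.
  12. (x6 || !x2 || x9) — !x2 is true.
  13. (!x2 || x3) — !x2 is true.
  14. (!x8 || x3) — !x8 is true.
  15. (x4 || x8 || x6) — x6 is true.
  16. (!x1 || !x6 || x7) — !x1 is true.
  17. (!x7 || !x9) — !x9 is true.
  18. (!x9 || !x1 || x4) — !x1 is true.
  19. (x9 || x2 || !x8) — !x8 is true.
  20. (x6 || !x1 || !x7) — x6 is true.

x1 = False, x2 = False, x3 = False, x4 = False, x5 = False, x6 = True, x7 = True, x8 = False, x9 = False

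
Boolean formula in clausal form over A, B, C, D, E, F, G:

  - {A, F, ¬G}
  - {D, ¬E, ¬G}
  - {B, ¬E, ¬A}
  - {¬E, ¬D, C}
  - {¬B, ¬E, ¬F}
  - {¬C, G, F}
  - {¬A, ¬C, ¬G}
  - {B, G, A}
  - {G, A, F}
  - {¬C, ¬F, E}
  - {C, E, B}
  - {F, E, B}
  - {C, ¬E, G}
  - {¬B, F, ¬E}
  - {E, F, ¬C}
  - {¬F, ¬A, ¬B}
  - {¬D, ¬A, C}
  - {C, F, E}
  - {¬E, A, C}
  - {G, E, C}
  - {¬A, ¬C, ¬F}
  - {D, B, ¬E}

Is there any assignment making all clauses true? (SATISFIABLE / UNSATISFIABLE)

SATISFIABLE

Try A = False.
Set B = True and propagate.
Try C = False.
  then E is forced to False.
  then F is forced to True.
  then G is forced to True.
D is now unconstrained; take D = True.
So A=F, B=T, C=F, D=T, E=F, F=T, G=T is a satisfying assignment.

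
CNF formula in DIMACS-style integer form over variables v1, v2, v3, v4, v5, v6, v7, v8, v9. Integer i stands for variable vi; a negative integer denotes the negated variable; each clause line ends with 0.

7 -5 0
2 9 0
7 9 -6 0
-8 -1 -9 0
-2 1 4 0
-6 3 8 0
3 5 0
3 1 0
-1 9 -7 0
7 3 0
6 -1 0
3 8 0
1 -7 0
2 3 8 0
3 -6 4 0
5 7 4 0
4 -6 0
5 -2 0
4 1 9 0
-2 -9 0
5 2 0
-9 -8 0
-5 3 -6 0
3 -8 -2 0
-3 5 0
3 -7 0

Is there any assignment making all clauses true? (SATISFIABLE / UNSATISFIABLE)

SATISFIABLE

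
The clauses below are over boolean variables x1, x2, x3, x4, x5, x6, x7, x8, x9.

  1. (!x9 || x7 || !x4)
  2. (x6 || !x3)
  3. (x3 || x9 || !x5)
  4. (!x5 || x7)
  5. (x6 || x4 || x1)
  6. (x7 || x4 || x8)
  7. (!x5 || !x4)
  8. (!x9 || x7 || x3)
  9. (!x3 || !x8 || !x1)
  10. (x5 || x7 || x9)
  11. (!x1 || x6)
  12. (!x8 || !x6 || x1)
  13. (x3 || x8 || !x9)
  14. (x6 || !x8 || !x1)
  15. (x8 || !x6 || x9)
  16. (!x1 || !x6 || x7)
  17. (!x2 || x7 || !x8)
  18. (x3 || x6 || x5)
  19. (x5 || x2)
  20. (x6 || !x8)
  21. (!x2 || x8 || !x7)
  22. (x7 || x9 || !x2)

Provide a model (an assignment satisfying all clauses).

x1=T  x2=T  x3=F  x4=F  x5=F  x6=T  x7=T  x8=T  x9=T

Check each clause:
  1. (x7 || !x4 || !x9) — !x4 is true.
  2. (!x3 || x6) — !x3 is true.
  3. (x3 || !x5 || x9) — x9 is true.
  4. (!x5 || x7) — !x5 is true.
  5. (x6 || x4 || x1) — x1 is true.
  6. (x8 || x7 || x4) — x8 is true.
  7. (!x5 || !x4) — !x5 is true.
  8. (x7 || !x9 || x3) — x7 is true.
  9. (!x3 || !x8 || !x1) — !x3 is true.
  10. (x9 || x5 || x7) — x9 is true.
  11. (!x1 || x6) — x6 is true.
  12. (!x6 || !x8 || x1) — x1 is true.
  13. (x3 || x8 || !x9) — x8 is true.
  14. (!x8 || x6 || !x1) — x6 is true.
  15. (!x6 || x9 || x8) — x8 is true.
  16. (x7 || !x6 || !x1) — x7 is true.
  17. (x7 || !x2 || !x8) — x7 is true.
  18. (x5 || x6 || x3) — x6 is true.
  19. (x5 || x2) — x2 is true.
  20. (x6 || !x8) — x6 is true.
  21. (!x2 || x8 || !x7) — x8 is true.
  22. (x7 || !x2 || x9) — x9 is true.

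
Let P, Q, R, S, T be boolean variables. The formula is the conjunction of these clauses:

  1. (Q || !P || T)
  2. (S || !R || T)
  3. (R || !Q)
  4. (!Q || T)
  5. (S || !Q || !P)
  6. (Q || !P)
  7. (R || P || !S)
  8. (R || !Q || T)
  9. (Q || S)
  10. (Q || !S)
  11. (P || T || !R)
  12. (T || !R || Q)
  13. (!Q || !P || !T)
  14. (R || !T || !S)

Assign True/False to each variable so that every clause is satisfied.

P=False, Q=True, R=True, S=False, T=True

Branch on P: take P = False.
For the remaining variables, Q = True, R = True, S = False, T = True works.
Check each clause:
  1. (Q || T || !P) — Q is true.
  2. (S || !R || T) — T is true.
  3. (!Q || R) — R is true.
  4. (!Q || T) — T is true.
  5. (S || !Q || !P) — !P is true.
  6. (Q || !P) — Q is true.
  7. (!S || R || P) — R is true.
  8. (!Q || R || T) — R is true.
  9. (Q || S) — Q is true.
  10. (Q || !S) — Q is true.
  11. (T || !R || P) — T is true.
  12. (!R || Q || T) — T is true.
  13. (!P || !T || !Q) — !P is true.
  14. (!T || R || !S) — R is true.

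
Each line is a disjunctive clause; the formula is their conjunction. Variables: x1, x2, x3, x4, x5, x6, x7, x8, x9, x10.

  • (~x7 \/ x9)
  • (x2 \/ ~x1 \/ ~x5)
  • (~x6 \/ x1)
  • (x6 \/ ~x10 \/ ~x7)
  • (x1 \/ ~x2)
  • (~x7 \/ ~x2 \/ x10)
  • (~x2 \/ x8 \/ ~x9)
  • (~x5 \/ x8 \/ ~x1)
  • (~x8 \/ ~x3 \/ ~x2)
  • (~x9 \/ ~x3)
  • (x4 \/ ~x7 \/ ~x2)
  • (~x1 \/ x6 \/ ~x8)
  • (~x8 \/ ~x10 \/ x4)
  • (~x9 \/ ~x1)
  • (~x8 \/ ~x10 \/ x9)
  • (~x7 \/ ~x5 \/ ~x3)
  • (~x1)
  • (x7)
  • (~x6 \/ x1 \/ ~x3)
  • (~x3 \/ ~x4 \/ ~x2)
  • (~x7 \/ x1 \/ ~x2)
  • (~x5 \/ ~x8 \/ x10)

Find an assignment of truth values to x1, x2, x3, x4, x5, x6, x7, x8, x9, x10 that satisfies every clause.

x1=0  x2=0  x3=0  x4=0  x5=1  x6=0  x7=1  x8=0  x9=1  x10=0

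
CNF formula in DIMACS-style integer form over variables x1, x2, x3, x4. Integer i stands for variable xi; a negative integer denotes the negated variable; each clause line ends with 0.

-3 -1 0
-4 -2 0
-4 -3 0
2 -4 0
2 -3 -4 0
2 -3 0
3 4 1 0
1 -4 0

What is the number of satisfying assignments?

3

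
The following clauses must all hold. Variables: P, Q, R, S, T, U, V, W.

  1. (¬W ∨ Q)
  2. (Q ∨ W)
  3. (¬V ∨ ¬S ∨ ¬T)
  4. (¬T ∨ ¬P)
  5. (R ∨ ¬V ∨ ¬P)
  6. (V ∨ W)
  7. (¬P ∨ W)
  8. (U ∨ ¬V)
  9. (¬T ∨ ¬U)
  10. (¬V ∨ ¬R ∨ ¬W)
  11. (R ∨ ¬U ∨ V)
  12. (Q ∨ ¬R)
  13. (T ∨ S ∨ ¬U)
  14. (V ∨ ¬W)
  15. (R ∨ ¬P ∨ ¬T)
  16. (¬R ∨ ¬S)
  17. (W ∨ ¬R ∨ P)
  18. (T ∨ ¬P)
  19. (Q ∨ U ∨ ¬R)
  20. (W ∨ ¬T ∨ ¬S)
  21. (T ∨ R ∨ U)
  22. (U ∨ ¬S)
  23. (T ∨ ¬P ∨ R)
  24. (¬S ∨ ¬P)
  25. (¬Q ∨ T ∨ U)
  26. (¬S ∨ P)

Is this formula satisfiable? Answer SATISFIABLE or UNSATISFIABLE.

R = True:
  T = True:
    propagation gives P=False, U=False, V=False, W=True; an empty clause results — contradiction.
  T = False:
    propagation gives U=False; an empty clause results — contradiction.
R = False:
  T = True:
    propagation gives P=False, U=False, V=False, W=True; an empty clause results — contradiction.
  T = False:
    propagation gives P=False, U=True, V=True, S=True; an empty clause results — contradiction.
Every branch closes, so no satisfying assignment exists.

UNSATISFIABLE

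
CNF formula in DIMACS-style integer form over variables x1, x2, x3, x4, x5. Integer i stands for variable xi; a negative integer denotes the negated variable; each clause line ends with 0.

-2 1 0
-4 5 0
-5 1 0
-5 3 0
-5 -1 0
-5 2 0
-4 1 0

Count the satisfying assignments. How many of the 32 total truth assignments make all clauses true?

Satisfying assignments:
  x1=0 x2=0 x3=0 x4=0 x5=0
  x1=0 x2=0 x3=1 x4=0 x5=0
  x1=1 x2=0 x3=0 x4=0 x5=0
  x1=1 x2=0 x3=1 x4=0 x5=0
  x1=1 x2=1 x3=0 x4=0 x5=0
  x1=1 x2=1 x3=1 x4=0 x5=0
That's 6 in total.

6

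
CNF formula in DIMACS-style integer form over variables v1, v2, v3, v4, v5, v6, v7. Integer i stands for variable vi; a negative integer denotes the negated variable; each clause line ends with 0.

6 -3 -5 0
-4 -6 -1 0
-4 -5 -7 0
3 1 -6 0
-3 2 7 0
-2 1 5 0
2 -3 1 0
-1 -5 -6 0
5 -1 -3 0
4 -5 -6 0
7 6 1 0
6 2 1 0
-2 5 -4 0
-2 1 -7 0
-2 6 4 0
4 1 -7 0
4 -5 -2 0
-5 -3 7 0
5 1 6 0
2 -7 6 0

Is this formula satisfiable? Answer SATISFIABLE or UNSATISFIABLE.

SATISFIABLE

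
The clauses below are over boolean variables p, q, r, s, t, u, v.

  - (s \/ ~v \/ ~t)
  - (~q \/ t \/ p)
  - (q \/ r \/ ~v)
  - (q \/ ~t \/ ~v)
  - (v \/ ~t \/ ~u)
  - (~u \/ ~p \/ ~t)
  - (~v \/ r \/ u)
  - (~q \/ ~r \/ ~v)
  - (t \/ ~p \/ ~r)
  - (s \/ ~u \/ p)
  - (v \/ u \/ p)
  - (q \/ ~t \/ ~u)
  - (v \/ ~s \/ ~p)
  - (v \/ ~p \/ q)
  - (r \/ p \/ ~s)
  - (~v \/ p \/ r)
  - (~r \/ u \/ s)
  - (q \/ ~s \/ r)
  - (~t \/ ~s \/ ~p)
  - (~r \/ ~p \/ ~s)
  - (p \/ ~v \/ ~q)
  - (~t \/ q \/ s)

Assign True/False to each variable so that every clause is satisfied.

Set p = True and propagate.
Branch on q: take q = True.
Branch on r: take r = False.
The remaining clauses are satisfied by s = False, t = False, u = True, v = True.

p=T  q=T  r=F  s=F  t=F  u=T  v=T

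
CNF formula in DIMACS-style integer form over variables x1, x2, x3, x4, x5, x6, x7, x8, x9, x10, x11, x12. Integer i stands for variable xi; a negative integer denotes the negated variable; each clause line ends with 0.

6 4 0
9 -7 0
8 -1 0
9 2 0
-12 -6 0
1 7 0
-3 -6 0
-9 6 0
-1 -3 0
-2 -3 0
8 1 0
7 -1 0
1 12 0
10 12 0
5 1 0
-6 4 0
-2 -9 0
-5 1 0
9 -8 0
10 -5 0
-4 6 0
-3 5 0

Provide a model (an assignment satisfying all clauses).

x1 = T, x2 = F, x3 = F, x4 = T, x5 = T, x6 = T, x7 = T, x8 = T, x9 = T, x10 = T, x11 = F, x12 = F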